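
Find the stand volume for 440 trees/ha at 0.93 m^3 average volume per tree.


V_stand = 440 * 0.93 = 409.2 m^3/ha

409.2 m^3/ha


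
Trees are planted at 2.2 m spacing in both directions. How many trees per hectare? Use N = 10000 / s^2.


N = 10000 / 2.2^2 = 10000 / 4.84 = 2066.12 ≈ 2066 trees/ha

2066 trees/ha


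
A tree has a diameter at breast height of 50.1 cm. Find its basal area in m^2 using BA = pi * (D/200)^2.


D/200 = 50.1/200 = 0.2505 m
(D/200)^2 = 0.2505^2 = 0.06275025
BA = 3.141593 * 0.06275025 = 0.197136 ≈ 0.1971 m^2

0.1971 m^2


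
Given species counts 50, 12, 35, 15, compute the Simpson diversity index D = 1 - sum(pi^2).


Total N = 50 + 12 + 35 + 15 = 112
Per-species terms:
  p = 50/112 = 0.446429; p^2 = 0.446429^2 = 0.199299
  p = 12/112 = 0.107143; p^2 = 0.107143^2 = 0.011480
  p = 35/112 = 0.312500; p^2 = 0.312500^2 = 0.097656
  p = 15/112 = 0.133929; p^2 = 0.133929^2 = 0.017937
sum(p^2) = 0.199299 + 0.011480 + 0.097656 + 0.017937 = 0.326372
D = 1 - 0.326372 = 0.673628 ≈ 0.6736

0.6736


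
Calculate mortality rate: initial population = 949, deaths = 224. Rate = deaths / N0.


Mortality rate = 224 / 949 = 0.236038 ≈ 0.2360

0.2360


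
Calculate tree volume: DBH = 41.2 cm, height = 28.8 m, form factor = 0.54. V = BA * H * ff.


(D/200)^2 = (41.2/200)^2 = 0.206^2 = 0.042436
BA = 3.141593 * 0.042436 = 0.133317 m^2
V = 0.133317 * 28.8 * 0.54 = 2.07335 ≈ 2.073 m^3

2.073 m^3


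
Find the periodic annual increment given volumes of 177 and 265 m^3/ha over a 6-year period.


PAI = (V2 - V1) / period = (265 - 177) / 6 = 88 / 6 = 14.6667 ≈ 14.67 m^3/ha/yr

14.67 m^3/ha/yr


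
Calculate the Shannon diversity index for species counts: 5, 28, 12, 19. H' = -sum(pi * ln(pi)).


Total N = 5 + 28 + 12 + 19 = 64
Per-species terms:
  p = 5/64 = 0.078125; ln(p) = -2.549445; p*ln(p) = 0.078125 * (-2.549445) = -0.199175
  p = 28/64 = 0.437500; ln(p) = -0.826679; p*ln(p) = 0.437500 * (-0.826679) = -0.361672
  p = 12/64 = 0.187500; ln(p) = -1.673976; p*ln(p) = 0.187500 * (-1.673976) = -0.313871
  p = 19/64 = 0.296875; ln(p) = -1.214444; p*ln(p) = 0.296875 * (-1.214444) = -0.360538
sum(p*ln(p)) = (-0.199175) + (-0.361672) + (-0.313871) + (-0.360538) = -1.235256
H' = -(-1.235256) = 1.235256 ≈ 1.2353

1.2353


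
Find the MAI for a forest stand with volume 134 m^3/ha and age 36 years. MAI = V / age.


MAI = 134 / 36 = 3.7222 ≈ 3.72 m^3/ha/yr

3.72 m^3/ha/yr


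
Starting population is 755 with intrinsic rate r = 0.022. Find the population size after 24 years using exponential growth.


r*t = 0.022 * 24 = 0.528
exp(0.528) = 1.69554
N = 755 * 1.69554 = 1280.13 ≈ 1280

1280


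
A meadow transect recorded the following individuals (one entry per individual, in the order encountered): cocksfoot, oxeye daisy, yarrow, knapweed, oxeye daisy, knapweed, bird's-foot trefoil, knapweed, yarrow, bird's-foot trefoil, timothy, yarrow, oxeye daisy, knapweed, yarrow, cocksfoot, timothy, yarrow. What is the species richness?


Total individuals logged = 18
Distinct species (count of individuals): cocksfoot (2), oxeye daisy (3), yarrow (5), knapweed (4), bird's-foot trefoil (2), timothy (2)
Species richness = number of distinct species = 6

6


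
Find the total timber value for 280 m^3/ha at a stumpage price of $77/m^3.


Value = 280 * 77 = $21560/ha

$21560/ha


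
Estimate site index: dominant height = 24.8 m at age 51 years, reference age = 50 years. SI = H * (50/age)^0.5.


50/51 = 0.980392
(0.980392)^0.5 = 0.990147
SI = 24.8 * 0.990147 = 24.5556 ≈ 24.6 m

24.6 m


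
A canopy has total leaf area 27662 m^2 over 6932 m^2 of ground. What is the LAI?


LAI = 27662 / 6932 = 3.9905 ≈ 3.99

3.99


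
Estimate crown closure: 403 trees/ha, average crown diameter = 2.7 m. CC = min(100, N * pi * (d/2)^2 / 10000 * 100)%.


(d/2)^2 = (2.7/2)^2 = 1.35^2 = 1.8225
Crown area = 3.141593 * 1.8225 = 5.72555 m^2
N * area / 10000 * 100 = 403 * 5.72555 / 10000 * 100 = 23.0740
CC = min(100, 23.0740) = 23.0740 ≈ 23.1%

23.1%


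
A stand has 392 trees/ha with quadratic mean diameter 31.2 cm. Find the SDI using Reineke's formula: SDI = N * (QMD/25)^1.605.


QMD/25 = 31.2/25 = 1.248
(1.248)^1.605 = exp(1.605 * ln(1.248)) = exp(1.605 * 0.221542) = exp(0.355575) = 1.42700
SDI = 392 * 1.42700 = 559.384 ≈ 559

559


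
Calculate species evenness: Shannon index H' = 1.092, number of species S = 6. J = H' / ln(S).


ln(6) = 1.79176
J = H' / ln(S) = 1.092 / 1.79176 = 0.609457 ≈ 0.6095

0.6095


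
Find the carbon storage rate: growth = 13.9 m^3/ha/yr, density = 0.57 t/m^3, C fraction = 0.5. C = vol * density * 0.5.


C = 13.9 * 0.57 * 0.5 = 3.9615 ≈ 3.96 t C/ha/yr

3.96 t C/ha/yr


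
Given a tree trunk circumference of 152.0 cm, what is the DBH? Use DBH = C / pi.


DBH = C / pi = 152.0 / 3.141593 = 48.3831 ≈ 48.38 cm

48.38 cm


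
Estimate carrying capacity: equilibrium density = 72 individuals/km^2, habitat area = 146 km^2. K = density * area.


K = 72 * 146 = 10512 individuals

10512 individuals


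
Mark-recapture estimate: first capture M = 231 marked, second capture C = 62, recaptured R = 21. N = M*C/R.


N = M * C / R = 231 * 62 / 21 = 14322 / 21 = 682

682 individuals


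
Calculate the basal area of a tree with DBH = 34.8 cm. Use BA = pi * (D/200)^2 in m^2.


D/200 = 34.8/200 = 0.174 m
(D/200)^2 = 0.174^2 = 0.030276
BA = 3.141593 * 0.030276 = 0.0951149 ≈ 0.0951 m^2

0.0951 m^2


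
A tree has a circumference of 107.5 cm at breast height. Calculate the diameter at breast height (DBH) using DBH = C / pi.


DBH = C / pi = 107.5 / 3.141593 = 34.2183 ≈ 34.22 cm

34.22 cm


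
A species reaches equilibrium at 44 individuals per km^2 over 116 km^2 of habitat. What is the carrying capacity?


K = 44 * 116 = 5104 individuals

5104 individuals


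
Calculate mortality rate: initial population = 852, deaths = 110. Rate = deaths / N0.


Mortality rate = 110 / 852 = 0.129108 ≈ 0.1291

0.1291


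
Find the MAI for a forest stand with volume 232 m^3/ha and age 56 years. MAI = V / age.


MAI = 232 / 56 = 4.1429 ≈ 4.14 m^3/ha/yr

4.14 m^3/ha/yr


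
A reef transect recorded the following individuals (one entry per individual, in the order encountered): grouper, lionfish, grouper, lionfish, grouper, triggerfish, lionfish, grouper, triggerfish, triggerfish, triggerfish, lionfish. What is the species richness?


Total individuals logged = 12
Distinct species (count of individuals): grouper (4), lionfish (4), triggerfish (4)
Species richness = number of distinct species = 3

3


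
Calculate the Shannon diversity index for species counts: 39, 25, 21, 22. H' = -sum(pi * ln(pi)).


Total N = 39 + 25 + 21 + 22 = 107
Per-species terms:
  p = 39/107 = 0.364486; ln(p) = -1.009267; p*ln(p) = 0.364486 * (-1.009267) = -0.367864
  p = 25/107 = 0.233645; ln(p) = -1.453952; p*ln(p) = 0.233645 * (-1.453952) = -0.339709
  p = 21/107 = 0.196262; ln(p) = -1.628305; p*ln(p) = 0.196262 * (-1.628305) = -0.319574
  p = 22/107 = 0.205607; ln(p) = -1.581789; p*ln(p) = 0.205607 * (-1.581789) = -0.325227
sum(p*ln(p)) = (-0.367864) + (-0.339709) + (-0.319574) + (-0.325227) = -1.352374
H' = -(-1.352374) = 1.352374 ≈ 1.3524

1.3524


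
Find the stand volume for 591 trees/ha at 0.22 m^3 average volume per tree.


V_stand = 591 * 0.22 = 130.02 ≈ 130.0 m^3/ha

130.0 m^3/ha


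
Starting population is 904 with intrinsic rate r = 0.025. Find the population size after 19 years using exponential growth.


r*t = 0.025 * 19 = 0.475
exp(0.475) = 1.60801
N = 904 * 1.60801 = 1453.64 ≈ 1454

1454


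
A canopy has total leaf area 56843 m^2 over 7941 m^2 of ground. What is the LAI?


LAI = 56843 / 7941 = 7.1582 ≈ 7.16

7.16


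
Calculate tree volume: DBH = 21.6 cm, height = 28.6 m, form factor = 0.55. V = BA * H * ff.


(D/200)^2 = (21.6/200)^2 = 0.108^2 = 0.011664
BA = 3.141593 * 0.011664 = 0.0366435 m^2
V = 0.0366435 * 28.6 * 0.55 = 0.576402 ≈ 0.576 m^3

0.576 m^3


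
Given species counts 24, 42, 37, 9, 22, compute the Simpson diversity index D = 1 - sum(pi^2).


Total N = 24 + 42 + 37 + 9 + 22 = 134
Per-species terms:
  p = 24/134 = 0.179104; p^2 = 0.179104^2 = 0.032078
  p = 42/134 = 0.313433; p^2 = 0.313433^2 = 0.098240
  p = 37/134 = 0.276119; p^2 = 0.276119^2 = 0.076242
  p = 9/134 = 0.067164; p^2 = 0.067164^2 = 0.004511
  p = 22/134 = 0.164179; p^2 = 0.164179^2 = 0.026955
sum(p^2) = 0.032078 + 0.098240 + 0.076242 + 0.004511 + 0.026955 = 0.238026
D = 1 - 0.238026 = 0.761974 ≈ 0.7620

0.7620


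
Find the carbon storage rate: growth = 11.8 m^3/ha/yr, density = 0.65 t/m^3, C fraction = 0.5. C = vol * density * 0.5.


C = 11.8 * 0.65 * 0.5 = 3.835 ≈ 3.84 t C/ha/yr

3.84 t C/ha/yr


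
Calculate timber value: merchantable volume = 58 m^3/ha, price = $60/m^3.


Value = 58 * 60 = $3480/ha

$3480/ha


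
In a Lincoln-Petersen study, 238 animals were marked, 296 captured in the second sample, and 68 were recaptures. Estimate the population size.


N = M * C / R = 238 * 296 / 68 = 70448 / 68 = 1036

1036 individuals


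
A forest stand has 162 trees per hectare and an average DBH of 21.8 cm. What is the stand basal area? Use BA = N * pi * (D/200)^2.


(D/200)^2 = (21.8/200)^2 = 0.109^2 = 0.011881
Individual BA = 3.141593 * 0.011881 = 0.0373253 m^2
Stand BA = 162 * 0.0373253 = 6.04670 ≈ 6.05 m^2/ha

6.05 m^2/ha


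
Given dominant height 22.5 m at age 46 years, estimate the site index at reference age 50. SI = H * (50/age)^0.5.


50/46 = 1.08696
(1.08696)^0.5 = 1.04257
SI = 22.5 * 1.04257 = 23.4578 ≈ 23.5 m

23.5 m


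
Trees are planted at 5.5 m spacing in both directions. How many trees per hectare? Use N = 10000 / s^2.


N = 10000 / 5.5^2 = 10000 / 30.25 = 330.579 ≈ 331 trees/ha

331 trees/ha


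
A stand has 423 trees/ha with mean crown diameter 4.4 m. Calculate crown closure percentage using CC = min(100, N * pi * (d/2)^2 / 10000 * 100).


(d/2)^2 = (4.4/2)^2 = 2.2^2 = 4.84
Crown area = 3.141593 * 4.84 = 15.2053 m^2
N * area / 10000 * 100 = 423 * 15.2053 / 10000 * 100 = 64.3184
CC = min(100, 64.3184) = 64.3184 ≈ 64.3%

64.3%


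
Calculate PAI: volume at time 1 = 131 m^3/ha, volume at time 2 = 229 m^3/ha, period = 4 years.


PAI = (V2 - V1) / period = (229 - 131) / 4 = 98 / 4 = 24.50 m^3/ha/yr

24.50 m^3/ha/yr


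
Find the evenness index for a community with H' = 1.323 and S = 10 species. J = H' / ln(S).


ln(10) = 2.30259
J = H' / ln(S) = 1.323 / 2.30259 = 0.574570 ≈ 0.5746

0.5746


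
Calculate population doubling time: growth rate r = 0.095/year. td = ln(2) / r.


td = ln(2) / 0.095 = 0.693147 / 0.095 = 7.29628 ≈ 7.3 years

7.3 years


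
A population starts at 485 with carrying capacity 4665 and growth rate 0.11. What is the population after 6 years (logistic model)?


(K - N0)/N0 = (4665 - 485)/485 = 4180/485 = 8.61856
r*t = 0.11 * 6 = 0.66; exp(-0.66) = 0.516851
8.61856 * 0.516851 = 4.45451
1 + 4.45451 = 5.45451
N = 4665 / 5.45451 = 855.256 ≈ 855

855


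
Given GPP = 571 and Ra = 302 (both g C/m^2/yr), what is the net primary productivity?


NPP = GPP - Ra = 571 - 302 = 269 g C/m^2/yr

269 g C/m^2/yr


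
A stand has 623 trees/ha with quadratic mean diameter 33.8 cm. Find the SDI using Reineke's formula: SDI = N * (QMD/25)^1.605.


QMD/25 = 33.8/25 = 1.352
(1.352)^1.605 = exp(1.605 * ln(1.352)) = exp(1.605 * 0.301585) = exp(0.484044) = 1.62262
SDI = 623 * 1.62262 = 1010.89 ≈ 1011

1011


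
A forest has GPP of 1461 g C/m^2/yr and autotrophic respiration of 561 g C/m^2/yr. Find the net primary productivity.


NPP = GPP - Ra = 1461 - 561 = 900 g C/m^2/yr

900 g C/m^2/yr


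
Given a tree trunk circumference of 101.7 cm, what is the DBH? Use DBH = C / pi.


DBH = C / pi = 101.7 / 3.141593 = 32.3721 ≈ 32.37 cm

32.37 cm


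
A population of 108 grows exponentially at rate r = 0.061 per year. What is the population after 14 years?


r*t = 0.061 * 14 = 0.854
exp(0.854) = 2.34902
N = 108 * 2.34902 = 253.694 ≈ 254

254


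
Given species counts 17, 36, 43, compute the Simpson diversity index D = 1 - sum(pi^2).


Total N = 17 + 36 + 43 = 96
Per-species terms:
  p = 17/96 = 0.177083; p^2 = 0.177083^2 = 0.031358
  p = 36/96 = 0.375000; p^2 = 0.375000^2 = 0.140625
  p = 43/96 = 0.447917; p^2 = 0.447917^2 = 0.200630
sum(p^2) = 0.031358 + 0.140625 + 0.200630 = 0.372613
D = 1 - 0.372613 = 0.627387 ≈ 0.6274

0.6274


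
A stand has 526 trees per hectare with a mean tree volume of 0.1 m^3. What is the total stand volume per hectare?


V_stand = 526 * 0.1 = 52.6 m^3/ha

52.6 m^3/ha


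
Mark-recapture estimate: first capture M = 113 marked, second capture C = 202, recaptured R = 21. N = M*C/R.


N = M * C / R = 113 * 202 / 21 = 22826 / 21 = 1086.95 ≈ 1087

1087 individuals


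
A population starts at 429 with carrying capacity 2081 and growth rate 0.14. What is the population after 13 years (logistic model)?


(K - N0)/N0 = (2081 - 429)/429 = 1652/429 = 3.85082
r*t = 0.14 * 13 = 1.82; exp(-1.82) = 0.162026
3.85082 * 0.162026 = 0.623933
1 + 0.623933 = 1.62393
N = 2081 / 1.62393 = 1281.46 ≈ 1281

1281


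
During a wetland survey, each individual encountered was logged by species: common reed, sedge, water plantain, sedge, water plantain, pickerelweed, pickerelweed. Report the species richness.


Total individuals logged = 7
Distinct species (count of individuals): common reed (1), sedge (2), water plantain (2), pickerelweed (2)
Species richness = number of distinct species = 4

4


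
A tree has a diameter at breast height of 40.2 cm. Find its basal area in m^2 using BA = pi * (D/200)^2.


D/200 = 40.2/200 = 0.201 m
(D/200)^2 = 0.201^2 = 0.040401
BA = 3.141593 * 0.040401 = 0.126923 ≈ 0.1269 m^2

0.1269 m^2


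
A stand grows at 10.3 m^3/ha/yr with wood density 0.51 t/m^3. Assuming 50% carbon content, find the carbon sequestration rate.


C = 10.3 * 0.51 * 0.5 = 2.6265 ≈ 2.63 t C/ha/yr

2.63 t C/ha/yr


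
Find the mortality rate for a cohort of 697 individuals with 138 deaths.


Mortality rate = 138 / 697 = 0.197991 ≈ 0.1980

0.1980


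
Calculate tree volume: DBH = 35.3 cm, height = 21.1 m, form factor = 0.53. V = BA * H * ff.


(D/200)^2 = (35.3/200)^2 = 0.1765^2 = 0.03115225
BA = 3.141593 * 0.03115225 = 0.0978677 m^2
V = 0.0978677 * 21.1 * 0.53 = 1.09445 ≈ 1.094 m^3

1.094 m^3


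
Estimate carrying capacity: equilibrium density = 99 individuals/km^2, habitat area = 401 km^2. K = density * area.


K = 99 * 401 = 39699 individuals

39699 individuals


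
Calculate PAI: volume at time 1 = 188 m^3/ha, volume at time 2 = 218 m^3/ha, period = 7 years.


PAI = (V2 - V1) / period = (218 - 188) / 7 = 30 / 7 = 4.2857 ≈ 4.29 m^3/ha/yr

4.29 m^3/ha/yr


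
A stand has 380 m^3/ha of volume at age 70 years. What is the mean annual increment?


MAI = 380 / 70 = 5.4286 ≈ 5.43 m^3/ha/yr

5.43 m^3/ha/yr


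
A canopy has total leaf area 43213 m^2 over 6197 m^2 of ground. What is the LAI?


LAI = 43213 / 6197 = 6.9732 ≈ 6.97

6.97


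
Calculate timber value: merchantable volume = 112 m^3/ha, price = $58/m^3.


Value = 112 * 58 = $6496/ha

$6496/ha


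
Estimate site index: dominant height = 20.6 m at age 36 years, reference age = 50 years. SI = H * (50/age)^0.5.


50/36 = 1.38889
(1.38889)^0.5 = 1.17851
SI = 20.6 * 1.17851 = 24.2773 ≈ 24.3 m

24.3 m


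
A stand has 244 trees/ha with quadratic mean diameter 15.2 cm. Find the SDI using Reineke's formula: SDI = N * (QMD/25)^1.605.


QMD/25 = 15.2/25 = 0.608
(0.608)^1.605 = exp(1.605 * ln(0.608)) = exp(1.605 * (-0.497580)) = exp(-0.798616) = 0.449951
SDI = 244 * 0.449951 = 109.788 ≈ 110

110


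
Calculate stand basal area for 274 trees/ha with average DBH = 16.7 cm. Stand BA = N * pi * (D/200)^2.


(D/200)^2 = (16.7/200)^2 = 0.0835^2 = 0.00697225
Individual BA = 3.141593 * 0.00697225 = 0.0219040 m^2
Stand BA = 274 * 0.0219040 = 6.00170 ≈ 6.00 m^2/ha

6.00 m^2/ha


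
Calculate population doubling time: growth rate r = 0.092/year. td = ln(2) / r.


td = ln(2) / 0.092 = 0.693147 / 0.092 = 7.53421 ≈ 7.5 years

7.5 years


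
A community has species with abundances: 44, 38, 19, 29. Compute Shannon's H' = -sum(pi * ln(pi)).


Total N = 44 + 38 + 19 + 29 = 130
Per-species terms:
  p = 44/130 = 0.338462; ln(p) = -1.083343; p*ln(p) = 0.338462 * (-1.083343) = -0.366670
  p = 38/130 = 0.292308; ln(p) = -1.229947; p*ln(p) = 0.292308 * (-1.229947) = -0.359523
  p = 19/130 = 0.146154; ln(p) = -1.923094; p*ln(p) = 0.146154 * (-1.923094) = -0.281068
  p = 29/130 = 0.223077; ln(p) = -1.500238; p*ln(p) = 0.223077 * (-1.500238) = -0.334669
sum(p*ln(p)) = (-0.366670) + (-0.359523) + (-0.281068) + (-0.334669) = -1.341930
H' = -(-1.341930) = 1.341930 ≈ 1.3419

1.3419


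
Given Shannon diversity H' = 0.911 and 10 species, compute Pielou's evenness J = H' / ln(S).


ln(10) = 2.30259
J = H' / ln(S) = 0.911 / 2.30259 = 0.395641 ≈ 0.3956

0.3956


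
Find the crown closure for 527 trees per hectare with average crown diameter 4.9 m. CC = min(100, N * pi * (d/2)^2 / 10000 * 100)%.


(d/2)^2 = (4.9/2)^2 = 2.45^2 = 6.0025
Crown area = 3.141593 * 6.0025 = 18.8574 m^2
N * area / 10000 * 100 = 527 * 18.8574 / 10000 * 100 = 99.3785
CC = min(100, 99.3785) = 99.3785 ≈ 99.4%

99.4%


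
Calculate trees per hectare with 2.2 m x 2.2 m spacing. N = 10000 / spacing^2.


N = 10000 / 2.2^2 = 10000 / 4.84 = 2066.12 ≈ 2066 trees/ha

2066 trees/ha


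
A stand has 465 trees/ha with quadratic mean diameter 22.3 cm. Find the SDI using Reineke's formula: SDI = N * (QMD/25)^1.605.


QMD/25 = 22.3/25 = 0.892
(0.892)^1.605 = exp(1.605 * ln(0.892)) = exp(1.605 * (-0.114289)) = exp(-0.183434) = 0.832407
SDI = 465 * 0.832407 = 387.069 ≈ 387

387


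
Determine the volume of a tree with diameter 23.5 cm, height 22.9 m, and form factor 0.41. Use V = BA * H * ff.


(D/200)^2 = (23.5/200)^2 = 0.1175^2 = 0.01380625
BA = 3.141593 * 0.01380625 = 0.0433736 m^2
V = 0.0433736 * 22.9 * 0.41 = 0.407235 ≈ 0.407 m^3

0.407 m^3


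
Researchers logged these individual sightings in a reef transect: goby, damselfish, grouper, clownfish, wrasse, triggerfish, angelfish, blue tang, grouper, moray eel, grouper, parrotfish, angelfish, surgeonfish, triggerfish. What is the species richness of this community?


Total individuals logged = 15
Distinct species (count of individuals): goby (1), damselfish (1), grouper (3), clownfish (1), wrasse (1), triggerfish (2), angelfish (2), blue tang (1), moray eel (1), parrotfish (1), surgeonfish (1)
Species richness = number of distinct species = 11

11


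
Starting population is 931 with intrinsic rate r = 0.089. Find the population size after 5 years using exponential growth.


r*t = 0.089 * 5 = 0.445
exp(0.445) = 1.56049
N = 931 * 1.56049 = 1452.82 ≈ 1453

1453


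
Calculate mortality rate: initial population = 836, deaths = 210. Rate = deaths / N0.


Mortality rate = 210 / 836 = 0.251196 ≈ 0.2512

0.2512


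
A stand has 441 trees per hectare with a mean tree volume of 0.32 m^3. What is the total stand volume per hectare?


V_stand = 441 * 0.32 = 141.12 ≈ 141.1 m^3/ha

141.1 m^3/ha


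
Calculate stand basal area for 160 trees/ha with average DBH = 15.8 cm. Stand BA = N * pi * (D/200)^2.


(D/200)^2 = (15.8/200)^2 = 0.079^2 = 0.006241
Individual BA = 3.141593 * 0.006241 = 0.0196067 m^2
Stand BA = 160 * 0.0196067 = 3.13707 ≈ 3.14 m^2/ha

3.14 m^2/ha


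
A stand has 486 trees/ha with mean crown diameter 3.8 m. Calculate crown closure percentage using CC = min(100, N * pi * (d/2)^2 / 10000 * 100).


(d/2)^2 = (3.8/2)^2 = 1.9^2 = 3.61
Crown area = 3.141593 * 3.61 = 11.3412 m^2
N * area / 10000 * 100 = 486 * 11.3412 / 10000 * 100 = 55.1182
CC = min(100, 55.1182) = 55.1182 ≈ 55.1%

55.1%


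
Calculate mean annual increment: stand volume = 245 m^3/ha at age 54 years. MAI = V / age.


MAI = 245 / 54 = 4.5370 ≈ 4.54 m^3/ha/yr

4.54 m^3/ha/yr


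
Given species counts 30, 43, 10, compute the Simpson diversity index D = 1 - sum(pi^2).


Total N = 30 + 43 + 10 = 83
Per-species terms:
  p = 30/83 = 0.361446; p^2 = 0.361446^2 = 0.130643
  p = 43/83 = 0.518072; p^2 = 0.518072^2 = 0.268399
  p = 10/83 = 0.120482; p^2 = 0.120482^2 = 0.014516
sum(p^2) = 0.130643 + 0.268399 + 0.014516 = 0.413558
D = 1 - 0.413558 = 0.586442 ≈ 0.5864

0.5864


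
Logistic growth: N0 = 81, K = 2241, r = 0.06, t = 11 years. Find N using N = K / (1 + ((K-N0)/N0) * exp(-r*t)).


(K - N0)/N0 = (2241 - 81)/81 = 2160/81 = 26.6667
r*t = 0.06 * 11 = 0.66; exp(-0.66) = 0.516851
26.6667 * 0.516851 = 13.7827
1 + 13.7827 = 14.7827
N = 2241 / 14.7827 = 151.596 ≈ 152

152


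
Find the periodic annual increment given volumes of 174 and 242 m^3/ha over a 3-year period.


PAI = (V2 - V1) / period = (242 - 174) / 3 = 68 / 3 = 22.6667 ≈ 22.67 m^3/ha/yr

22.67 m^3/ha/yr


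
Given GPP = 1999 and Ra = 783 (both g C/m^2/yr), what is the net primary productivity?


NPP = GPP - Ra = 1999 - 783 = 1216 g C/m^2/yr

1216 g C/m^2/yr


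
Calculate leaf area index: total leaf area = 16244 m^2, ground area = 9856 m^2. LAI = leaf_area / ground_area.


LAI = 16244 / 9856 = 1.6481 ≈ 1.65

1.65


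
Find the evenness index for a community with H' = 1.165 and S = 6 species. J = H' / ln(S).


ln(6) = 1.79176
J = H' / ln(S) = 1.165 / 1.79176 = 0.650199 ≈ 0.6502

0.6502


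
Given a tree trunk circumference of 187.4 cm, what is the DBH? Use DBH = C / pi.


DBH = C / pi = 187.4 / 3.141593 = 59.6513 ≈ 59.65 cm

59.65 cm


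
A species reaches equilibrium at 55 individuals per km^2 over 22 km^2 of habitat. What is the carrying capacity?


K = 55 * 22 = 1210 individuals

1210 individuals


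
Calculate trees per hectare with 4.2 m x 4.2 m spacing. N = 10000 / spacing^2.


N = 10000 / 4.2^2 = 10000 / 17.64 = 566.893 ≈ 567 trees/ha

567 trees/ha


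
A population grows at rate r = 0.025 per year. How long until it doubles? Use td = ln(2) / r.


td = ln(2) / 0.025 = 0.693147 / 0.025 = 27.7259 ≈ 27.7 years

27.7 years


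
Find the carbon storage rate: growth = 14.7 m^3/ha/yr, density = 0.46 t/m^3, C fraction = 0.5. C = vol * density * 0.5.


C = 14.7 * 0.46 * 0.5 = 3.381 ≈ 3.38 t C/ha/yr

3.38 t C/ha/yr


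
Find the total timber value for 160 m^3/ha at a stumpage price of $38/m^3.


Value = 160 * 38 = $6080/ha

$6080/ha


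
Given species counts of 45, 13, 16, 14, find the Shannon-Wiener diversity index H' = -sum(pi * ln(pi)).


Total N = 45 + 13 + 16 + 14 = 88
Per-species terms:
  p = 45/88 = 0.511364; ln(p) = -0.670674; p*ln(p) = 0.511364 * (-0.670674) = -0.342959
  p = 13/88 = 0.147727; ln(p) = -1.912389; p*ln(p) = 0.147727 * (-1.912389) = -0.282511
  p = 16/88 = 0.181818; ln(p) = -1.704749; p*ln(p) = 0.181818 * (-1.704749) = -0.309954
  p = 14/88 = 0.159091; ln(p) = -1.838279; p*ln(p) = 0.159091 * (-1.838279) = -0.292454
sum(p*ln(p)) = (-0.342959) + (-0.282511) + (-0.309954) + (-0.292454) = -1.227878
H' = -(-1.227878) = 1.227878 ≈ 1.2279

1.2279


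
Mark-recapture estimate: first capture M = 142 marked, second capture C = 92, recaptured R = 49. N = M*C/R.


N = M * C / R = 142 * 92 / 49 = 13064 / 49 = 266.61 ≈ 267

267 individuals


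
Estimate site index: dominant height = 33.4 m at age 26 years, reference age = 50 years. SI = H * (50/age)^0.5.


50/26 = 1.92308
(1.92308)^0.5 = 1.38675
SI = 33.4 * 1.38675 = 46.3175 ≈ 46.3 m

46.3 m


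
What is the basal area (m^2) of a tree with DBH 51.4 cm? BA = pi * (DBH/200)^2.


D/200 = 51.4/200 = 0.257 m
(D/200)^2 = 0.257^2 = 0.066049
BA = 3.141593 * 0.066049 = 0.207499 ≈ 0.2075 m^2

0.2075 m^2


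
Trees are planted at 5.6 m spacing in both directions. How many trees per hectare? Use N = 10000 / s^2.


N = 10000 / 5.6^2 = 10000 / 31.36 = 318.878 ≈ 319 trees/ha

319 trees/ha


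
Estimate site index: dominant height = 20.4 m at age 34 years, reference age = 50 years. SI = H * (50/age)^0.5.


50/34 = 1.47059
(1.47059)^0.5 = 1.21268
SI = 20.4 * 1.21268 = 24.7387 ≈ 24.7 m

24.7 m


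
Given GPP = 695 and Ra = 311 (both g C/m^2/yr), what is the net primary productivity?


NPP = GPP - Ra = 695 - 311 = 384 g C/m^2/yr

384 g C/m^2/yr


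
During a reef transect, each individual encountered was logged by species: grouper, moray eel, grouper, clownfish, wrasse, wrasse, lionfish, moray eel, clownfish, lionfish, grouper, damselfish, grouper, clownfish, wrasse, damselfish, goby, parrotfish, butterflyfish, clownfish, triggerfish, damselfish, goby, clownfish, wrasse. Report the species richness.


Total individuals logged = 25
Distinct species (count of individuals): grouper (4), moray eel (2), clownfish (5), wrasse (4), lionfish (2), damselfish (3), goby (2), parrotfish (1), butterflyfish (1), triggerfish (1)
Species richness = number of distinct species = 10

10


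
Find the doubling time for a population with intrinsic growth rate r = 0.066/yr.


td = ln(2) / 0.066 = 0.693147 / 0.066 = 10.5022 ≈ 10.5 years

10.5 years


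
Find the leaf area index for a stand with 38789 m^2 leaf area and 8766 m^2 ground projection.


LAI = 38789 / 8766 = 4.4249 ≈ 4.42

4.42


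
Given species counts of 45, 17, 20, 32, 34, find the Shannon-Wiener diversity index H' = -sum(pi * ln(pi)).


Total N = 45 + 17 + 20 + 32 + 34 = 148
Per-species terms:
  p = 45/148 = 0.304054; ln(p) = -1.190550; p*ln(p) = 0.304054 * (-1.190550) = -0.361991
  p = 17/148 = 0.114865; ln(p) = -2.163998; p*ln(p) = 0.114865 * (-2.163998) = -0.248568
  p = 20/148 = 0.135135; ln(p) = -2.001481; p*ln(p) = 0.135135 * (-2.001481) = -0.270470
  p = 32/148 = 0.216216; ln(p) = -1.531477; p*ln(p) = 0.216216 * (-1.531477) = -0.331130
  p = 34/148 = 0.229730; ln(p) = -1.470851; p*ln(p) = 0.229730 * (-1.470851) = -0.337899
sum(p*ln(p)) = (-0.361991) + (-0.248568) + (-0.270470) + (-0.331130) + (-0.337899) = -1.550058
H' = -(-1.550058) = 1.550058 ≈ 1.5501

1.5501


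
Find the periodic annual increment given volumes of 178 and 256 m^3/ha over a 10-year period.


PAI = (V2 - V1) / period = (256 - 178) / 10 = 78 / 10 = 7.80 m^3/ha/yr

7.80 m^3/ha/yr


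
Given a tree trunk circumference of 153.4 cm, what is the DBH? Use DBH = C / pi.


DBH = C / pi = 153.4 / 3.141593 = 48.8287 ≈ 48.83 cm

48.83 cm


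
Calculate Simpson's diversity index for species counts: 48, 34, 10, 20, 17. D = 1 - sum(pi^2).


Total N = 48 + 34 + 10 + 20 + 17 = 129
Per-species terms:
  p = 48/129 = 0.372093; p^2 = 0.372093^2 = 0.138453
  p = 34/129 = 0.263566; p^2 = 0.263566^2 = 0.069467
  p = 10/129 = 0.077519; p^2 = 0.077519^2 = 0.006009
  p = 20/129 = 0.155039; p^2 = 0.155039^2 = 0.024037
  p = 17/129 = 0.131783; p^2 = 0.131783^2 = 0.017367
sum(p^2) = 0.138453 + 0.069467 + 0.006009 + 0.024037 + 0.017367 = 0.255333
D = 1 - 0.255333 = 0.744667 ≈ 0.7447

0.7447


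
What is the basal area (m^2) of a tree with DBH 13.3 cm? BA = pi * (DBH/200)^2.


D/200 = 13.3/200 = 0.0665 m
(D/200)^2 = 0.0665^2 = 0.00442225
BA = 3.141593 * 0.00442225 = 0.0138929 ≈ 0.0139 m^2

0.0139 m^2


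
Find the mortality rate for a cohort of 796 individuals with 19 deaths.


Mortality rate = 19 / 796 = 0.023869 ≈ 0.0239

0.0239


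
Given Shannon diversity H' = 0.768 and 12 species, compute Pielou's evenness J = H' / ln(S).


ln(12) = 2.48491
J = H' / ln(S) = 0.768 / 2.48491 = 0.309066 ≈ 0.3091

0.3091


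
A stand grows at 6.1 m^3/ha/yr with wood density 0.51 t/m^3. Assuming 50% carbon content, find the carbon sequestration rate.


C = 6.1 * 0.51 * 0.5 = 1.5555 ≈ 1.56 t C/ha/yr

1.56 t C/ha/yr


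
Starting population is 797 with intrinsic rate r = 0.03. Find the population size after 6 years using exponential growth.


r*t = 0.03 * 6 = 0.18
exp(0.18) = 1.19722
N = 797 * 1.19722 = 954.184 ≈ 954

954


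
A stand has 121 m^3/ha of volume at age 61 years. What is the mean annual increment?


MAI = 121 / 61 = 1.9836 ≈ 1.98 m^3/ha/yr

1.98 m^3/ha/yr


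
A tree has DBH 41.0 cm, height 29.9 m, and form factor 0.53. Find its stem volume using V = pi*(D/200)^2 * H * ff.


(D/200)^2 = (41.0/200)^2 = 0.205^2 = 0.042025
BA = 3.141593 * 0.042025 = 0.132025 m^2
V = 0.132025 * 29.9 * 0.53 = 2.09220 ≈ 2.092 m^3

2.092 m^3


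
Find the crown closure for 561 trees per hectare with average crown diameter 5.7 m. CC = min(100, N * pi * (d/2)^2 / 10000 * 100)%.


(d/2)^2 = (5.7/2)^2 = 2.85^2 = 8.1225
Crown area = 3.141593 * 8.1225 = 25.5176 m^2
N * area / 10000 * 100 = 561 * 25.5176 / 10000 * 100 = 143.154
CC = min(100, 143.154) = 100%

100%


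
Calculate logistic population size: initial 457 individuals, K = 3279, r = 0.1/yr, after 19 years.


(K - N0)/N0 = (3279 - 457)/457 = 2822/457 = 6.17505
r*t = 0.1 * 19 = 1.9; exp(-1.9) = 0.149569
6.17505 * 0.149569 = 0.923596
1 + 0.923596 = 1.92360
N = 3279 / 1.92360 = 1704.62 ≈ 1705

1705


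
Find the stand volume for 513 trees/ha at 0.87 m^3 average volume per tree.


V_stand = 513 * 0.87 = 446.31 ≈ 446.3 m^3/ha

446.3 m^3/ha


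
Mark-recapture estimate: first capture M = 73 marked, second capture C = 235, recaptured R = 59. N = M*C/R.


N = M * C / R = 73 * 235 / 59 = 17155 / 59 = 290.76 ≈ 291

291 individuals


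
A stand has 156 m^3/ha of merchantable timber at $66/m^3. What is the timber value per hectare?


Value = 156 * 66 = $10296/ha

$10296/ha


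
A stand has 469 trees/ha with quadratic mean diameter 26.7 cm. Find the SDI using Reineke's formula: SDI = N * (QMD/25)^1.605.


QMD/25 = 26.7/25 = 1.068
(1.068)^1.605 = exp(1.605 * ln(1.068)) = exp(1.605 * 0.0657877) = exp(0.105589) = 1.11137
SDI = 469 * 1.11137 = 521.233 ≈ 521

521


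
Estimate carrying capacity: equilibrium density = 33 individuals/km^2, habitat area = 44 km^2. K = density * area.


K = 33 * 44 = 1452 individuals

1452 individuals


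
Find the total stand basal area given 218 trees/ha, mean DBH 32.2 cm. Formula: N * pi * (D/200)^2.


(D/200)^2 = (32.2/200)^2 = 0.161^2 = 0.025921
Individual BA = 3.141593 * 0.025921 = 0.0814332 m^2
Stand BA = 218 * 0.0814332 = 17.7524 ≈ 17.75 m^2/ha

17.75 m^2/ha


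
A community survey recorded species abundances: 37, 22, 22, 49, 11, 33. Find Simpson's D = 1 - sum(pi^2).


Total N = 37 + 22 + 22 + 49 + 11 + 33 = 174
Per-species terms:
  p = 37/174 = 0.212644; p^2 = 0.212644^2 = 0.045217
  p = 22/174 = 0.126437; p^2 = 0.126437^2 = 0.015986
  p = 22/174 = 0.126437; p^2 = 0.126437^2 = 0.015986
  p = 49/174 = 0.281609; p^2 = 0.281609^2 = 0.079304
  p = 11/174 = 0.063218; p^2 = 0.063218^2 = 0.003997
  p = 33/174 = 0.189655; p^2 = 0.189655^2 = 0.035969
sum(p^2) = 0.045217 + 0.015986 + 0.015986 + 0.079304 + 0.003997 + 0.035969 = 0.196459
D = 1 - 0.196459 = 0.803541 ≈ 0.8035

0.8035


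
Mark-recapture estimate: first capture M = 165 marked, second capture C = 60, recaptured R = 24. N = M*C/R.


N = M * C / R = 165 * 60 / 24 = 9900 / 24 = 412.50 ≈ 413

413 individuals


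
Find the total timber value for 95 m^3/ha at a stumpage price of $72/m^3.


Value = 95 * 72 = $6840/ha

$6840/ha


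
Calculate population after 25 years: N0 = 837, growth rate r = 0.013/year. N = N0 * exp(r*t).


r*t = 0.013 * 25 = 0.325
exp(0.325) = 1.38403
N = 837 * 1.38403 = 1158.43 ≈ 1158

1158


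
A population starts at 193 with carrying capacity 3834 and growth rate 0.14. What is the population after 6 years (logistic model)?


(K - N0)/N0 = (3834 - 193)/193 = 3641/193 = 18.8653
r*t = 0.14 * 6 = 0.84; exp(-0.84) = 0.431711
18.8653 * 0.431711 = 8.14436
1 + 8.14436 = 9.14436
N = 3834 / 9.14436 = 419.275 ≈ 419

419


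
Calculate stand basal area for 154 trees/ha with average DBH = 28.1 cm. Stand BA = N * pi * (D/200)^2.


(D/200)^2 = (28.1/200)^2 = 0.1405^2 = 0.01974025
Individual BA = 3.141593 * 0.01974025 = 0.0620158 m^2
Stand BA = 154 * 0.0620158 = 9.55043 ≈ 9.55 m^2/ha

9.55 m^2/ha


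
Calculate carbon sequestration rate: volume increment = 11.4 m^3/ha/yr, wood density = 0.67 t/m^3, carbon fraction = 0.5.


C = 11.4 * 0.67 * 0.5 = 3.819 ≈ 3.82 t C/ha/yr

3.82 t C/ha/yr


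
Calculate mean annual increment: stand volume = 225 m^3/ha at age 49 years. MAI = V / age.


MAI = 225 / 49 = 4.5918 ≈ 4.59 m^3/ha/yr

4.59 m^3/ha/yr


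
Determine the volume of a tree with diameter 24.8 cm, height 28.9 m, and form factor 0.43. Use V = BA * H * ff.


(D/200)^2 = (24.8/200)^2 = 0.124^2 = 0.015376
BA = 3.141593 * 0.015376 = 0.0483051 m^2
V = 0.0483051 * 28.9 * 0.43 = 0.600287 ≈ 0.600 m^3

0.600 m^3


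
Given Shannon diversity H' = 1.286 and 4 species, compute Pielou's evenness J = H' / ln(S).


ln(4) = 1.38629
J = H' / ln(S) = 1.286 / 1.38629 = 0.927656 ≈ 0.9277

0.9277


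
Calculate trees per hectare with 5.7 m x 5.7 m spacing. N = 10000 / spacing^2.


N = 10000 / 5.7^2 = 10000 / 32.49 = 307.787 ≈ 308 trees/ha

308 trees/ha


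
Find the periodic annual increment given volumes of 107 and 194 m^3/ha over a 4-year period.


PAI = (V2 - V1) / period = (194 - 107) / 4 = 87 / 4 = 21.75 m^3/ha/yr

21.75 m^3/ha/yr


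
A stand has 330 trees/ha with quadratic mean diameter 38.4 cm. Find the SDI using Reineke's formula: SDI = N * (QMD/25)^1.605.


QMD/25 = 38.4/25 = 1.536
(1.536)^1.605 = exp(1.605 * ln(1.536)) = exp(1.605 * 0.429182) = exp(0.688837) = 1.99140
SDI = 330 * 1.99140 = 657.162 ≈ 657

657


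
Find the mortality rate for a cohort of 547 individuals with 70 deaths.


Mortality rate = 70 / 547 = 0.127971 ≈ 0.1280

0.1280


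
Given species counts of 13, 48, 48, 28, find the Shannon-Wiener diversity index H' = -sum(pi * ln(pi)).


Total N = 13 + 48 + 48 + 28 = 137
Per-species terms:
  p = 13/137 = 0.094891; ln(p) = -2.355026; p*ln(p) = 0.094891 * (-2.355026) = -0.223471
  p = 48/137 = 0.350365; ln(p) = -1.048780; p*ln(p) = 0.350365 * (-1.048780) = -0.367456
  p = 48/137 = 0.350365; ln(p) = -1.048780; p*ln(p) = 0.350365 * (-1.048780) = -0.367456
  p = 28/137 = 0.204380; ln(p) = -1.587774; p*ln(p) = 0.204380 * (-1.587774) = -0.324509
sum(p*ln(p)) = (-0.223471) + (-0.367456) + (-0.367456) + (-0.324509) = -1.282892
H' = -(-1.282892) = 1.282892 ≈ 1.2829

1.2829


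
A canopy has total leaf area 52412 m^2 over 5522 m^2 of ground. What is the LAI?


LAI = 52412 / 5522 = 9.4915 ≈ 9.49

9.49


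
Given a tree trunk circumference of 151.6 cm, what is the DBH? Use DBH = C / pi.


DBH = C / pi = 151.6 / 3.141593 = 48.2558 ≈ 48.26 cm

48.26 cm


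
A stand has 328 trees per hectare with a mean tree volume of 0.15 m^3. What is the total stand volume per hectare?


V_stand = 328 * 0.15 = 49.2 m^3/ha

49.2 m^3/ha


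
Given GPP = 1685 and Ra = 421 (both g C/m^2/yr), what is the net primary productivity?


NPP = GPP - Ra = 1685 - 421 = 1264 g C/m^2/yr

1264 g C/m^2/yr


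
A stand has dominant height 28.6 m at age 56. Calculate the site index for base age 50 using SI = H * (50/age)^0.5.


50/56 = 0.892857
(0.892857)^0.5 = 0.944911
SI = 28.6 * 0.944911 = 27.0245 ≈ 27.0 m

27.0 m


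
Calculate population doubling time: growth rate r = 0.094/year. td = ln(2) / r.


td = ln(2) / 0.094 = 0.693147 / 0.094 = 7.37390 ≈ 7.4 years

7.4 years


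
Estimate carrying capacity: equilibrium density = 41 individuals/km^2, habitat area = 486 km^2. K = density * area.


K = 41 * 486 = 19926 individuals

19926 individuals


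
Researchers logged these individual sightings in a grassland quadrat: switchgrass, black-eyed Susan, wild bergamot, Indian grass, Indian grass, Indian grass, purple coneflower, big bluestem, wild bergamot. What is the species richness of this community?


Total individuals logged = 9
Distinct species (count of individuals): switchgrass (1), black-eyed Susan (1), wild bergamot (2), Indian grass (3), purple coneflower (1), big bluestem (1)
Species richness = number of distinct species = 6

6


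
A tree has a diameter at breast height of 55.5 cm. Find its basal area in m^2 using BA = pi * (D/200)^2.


D/200 = 55.5/200 = 0.2775 m
(D/200)^2 = 0.2775^2 = 0.07700625
BA = 3.141593 * 0.07700625 = 0.241922 ≈ 0.2419 m^2

0.2419 m^2


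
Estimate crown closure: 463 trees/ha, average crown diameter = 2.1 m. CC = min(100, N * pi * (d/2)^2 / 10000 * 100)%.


(d/2)^2 = (2.1/2)^2 = 1.05^2 = 1.1025
Crown area = 3.141593 * 1.1025 = 3.46361 m^2
N * area / 10000 * 100 = 463 * 3.46361 / 10000 * 100 = 16.0365
CC = min(100, 16.0365) = 16.0365 ≈ 16.0%

16.0%


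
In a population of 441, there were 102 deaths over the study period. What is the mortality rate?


Mortality rate = 102 / 441 = 0.231293 ≈ 0.2313

0.2313


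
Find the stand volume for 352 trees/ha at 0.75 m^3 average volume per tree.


V_stand = 352 * 0.75 = 264.0 m^3/ha

264.0 m^3/ha


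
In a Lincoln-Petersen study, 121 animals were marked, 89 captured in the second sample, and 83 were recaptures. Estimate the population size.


N = M * C / R = 121 * 89 / 83 = 10769 / 83 = 129.75 ≈ 130

130 individuals


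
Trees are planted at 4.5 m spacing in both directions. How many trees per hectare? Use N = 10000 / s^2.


N = 10000 / 4.5^2 = 10000 / 20.25 = 493.827 ≈ 494 trees/ha

494 trees/ha


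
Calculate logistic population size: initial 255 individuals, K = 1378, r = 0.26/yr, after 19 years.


(K - N0)/N0 = (1378 - 255)/255 = 1123/255 = 4.40392
r*t = 0.26 * 19 = 4.94; exp(-4.94) = 0.00715460
4.40392 * 0.00715460 = 0.0315083
1 + 0.0315083 = 1.03151
N = 1378 / 1.03151 = 1335.91 ≈ 1336

1336


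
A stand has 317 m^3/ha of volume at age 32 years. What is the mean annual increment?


MAI = 317 / 32 = 9.9063 ≈ 9.91 m^3/ha/yr

9.91 m^3/ha/yr


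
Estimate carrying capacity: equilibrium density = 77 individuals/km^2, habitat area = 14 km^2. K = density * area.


K = 77 * 14 = 1078 individuals

1078 individuals


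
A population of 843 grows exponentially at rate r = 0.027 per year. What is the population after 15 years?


r*t = 0.027 * 15 = 0.405
exp(0.405) = 1.49930
N = 843 * 1.49930 = 1263.91 ≈ 1264

1264


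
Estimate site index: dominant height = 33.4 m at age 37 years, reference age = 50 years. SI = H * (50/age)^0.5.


50/37 = 1.35135
(1.35135)^0.5 = 1.16248
SI = 33.4 * 1.16248 = 38.8268 ≈ 38.8 m

38.8 m


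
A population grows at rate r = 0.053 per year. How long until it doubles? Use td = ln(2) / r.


td = ln(2) / 0.053 = 0.693147 / 0.053 = 13.0782 ≈ 13.1 years

13.1 years


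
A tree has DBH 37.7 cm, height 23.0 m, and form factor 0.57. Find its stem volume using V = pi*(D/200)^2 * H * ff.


(D/200)^2 = (37.7/200)^2 = 0.1885^2 = 0.03553225
BA = 3.141593 * 0.03553225 = 0.111628 m^2
V = 0.111628 * 23.0 * 0.57 = 1.46344 ≈ 1.463 m^3

1.463 m^3


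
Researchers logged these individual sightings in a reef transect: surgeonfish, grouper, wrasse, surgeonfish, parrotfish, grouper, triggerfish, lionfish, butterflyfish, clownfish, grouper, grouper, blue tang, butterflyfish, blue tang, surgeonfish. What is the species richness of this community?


Total individuals logged = 16
Distinct species (count of individuals): surgeonfish (3), grouper (4), wrasse (1), parrotfish (1), triggerfish (1), lionfish (1), butterflyfish (2), clownfish (1), blue tang (2)
Species richness = number of distinct species = 9

9


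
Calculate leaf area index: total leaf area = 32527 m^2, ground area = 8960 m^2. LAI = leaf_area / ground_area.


LAI = 32527 / 8960 = 3.6302 ≈ 3.63

3.63


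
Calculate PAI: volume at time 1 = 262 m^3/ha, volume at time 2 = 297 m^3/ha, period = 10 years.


PAI = (V2 - V1) / period = (297 - 262) / 10 = 35 / 10 = 3.50 m^3/ha/yr

3.50 m^3/ha/yr
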